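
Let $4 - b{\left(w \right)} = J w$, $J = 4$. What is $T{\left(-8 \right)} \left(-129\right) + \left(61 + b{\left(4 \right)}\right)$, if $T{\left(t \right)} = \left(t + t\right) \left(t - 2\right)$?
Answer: $-20591$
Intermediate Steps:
$b{\left(w \right)} = 4 - 4 w$
$T{\left(t \right)} = 2 t \left(-2 + t\right)$
$T{\left(-8 \right)} \left(-129\right) + \left(61 + b{\left(4 \right)}\right) = 2 \left(-8\right) \left(-2 - 8\right) \left(-129\right) + \left(61 + \left(4 - 16\right)\right) = 2 \left(-8\right) \left(-10\right) \left(-129\right) + \left(61 + \left(4 - 16\right)\right) = 160 \left(-129\right) + \left(61 - 12\right) = -20640 + 49 = -20591$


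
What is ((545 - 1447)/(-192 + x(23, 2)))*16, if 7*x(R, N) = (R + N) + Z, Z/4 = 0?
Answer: 101024/1319 ≈ 76.591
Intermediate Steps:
Z = 0 (Z = 4*0 = 0)
x(R, N) = N/7 + R/7 (x(R, N) = ((R + N) + 0)/7 = ((N + R) + 0)/7 = (N + R)/7 = N/7 + R/7)
((545 - 1447)/(-192 + x(23, 2)))*16 = ((545 - 1447)/(-192 + ((⅐)*2 + (⅐)*23)))*16 = -902/(-192 + (2/7 + 23/7))*16 = -902/(-192 + 25/7)*16 = -902/(-1319/7)*16 = -902*(-7/1319)*16 = (6314/1319)*16 = 101024/1319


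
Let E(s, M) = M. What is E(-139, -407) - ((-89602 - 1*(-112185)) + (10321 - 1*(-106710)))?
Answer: -140021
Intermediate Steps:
E(-139, -407) - ((-89602 - 1*(-112185)) + (10321 - 1*(-106710))) = -407 - ((-89602 - 1*(-112185)) + (10321 - 1*(-106710))) = -407 - ((-89602 + 112185) + (10321 + 106710)) = -407 - (22583 + 117031) = -407 - 1*139614 = -407 - 139614 = -140021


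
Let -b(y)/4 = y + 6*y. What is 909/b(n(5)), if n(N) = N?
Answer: -909/140 ≈ -6.4929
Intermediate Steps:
b(y) = -28*y (b(y) = -4*(y + 6*y) = -28*y)
909/b(n(5)) = 909/((-28*5)) = 909/(-140) = 909*(-1/140) = -909/140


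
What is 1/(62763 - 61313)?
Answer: 1/1450 ≈ 0.00068966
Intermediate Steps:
1/(62763 - 61313) = 1/1450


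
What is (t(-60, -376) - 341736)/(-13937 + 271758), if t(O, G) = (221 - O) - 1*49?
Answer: -341504/257821 ≈ -1.3246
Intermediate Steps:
t(O, G) = 172 - O (t(O, G) = (221 - O) - 49 = 172 - O)
(t(-60, -376) - 341736)/(-13937 + 271758) = ((172 - 1*(-60)) - 341736)/(-13937 + 271758) = ((172 + 60) - 341736)/257821 = (232 - 341736)*(1/257821) = -341504*1/257821 = -341504/257821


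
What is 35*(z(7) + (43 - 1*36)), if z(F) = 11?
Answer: 630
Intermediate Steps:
35*(z(7) + (43 - 1*36)) = 35*(11 + (43 - 1*36)) = 35*(11 + (43 - 36)) = 35*(11 + 7) = 35*18 = 630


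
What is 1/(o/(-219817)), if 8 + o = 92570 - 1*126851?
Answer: 219817/34289 ≈ 6.4107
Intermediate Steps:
o = -34289 (o = -8 + (92570 - 1*126851) = -8 + (92570 - 126851) = -8 - 34281 = -34289)
1/(o/(-219817)) = 1/(-34289/(-219817)) = 1/(-34289*(-1/219817)) = 1/(34289/219817) = 219817/34289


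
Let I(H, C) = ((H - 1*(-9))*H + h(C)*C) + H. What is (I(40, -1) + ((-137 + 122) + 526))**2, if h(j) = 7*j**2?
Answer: 6270016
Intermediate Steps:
I(H, C) = H + 7*C**3 + H*(9 + H) (I(H, C) = ((H - 1*(-9))*H + (7*C**2)*C) + H = ((H + 9)*H + 7*C**3) + H = ((9 + H)*H + 7*C**3) + H = (H*(9 + H) + 7*C**3) + H = (7*C**3 + H*(9 + H)) + H = H + 7*C**3 + H*(9 + H))
(I(40, -1) + ((-137 + 122) + 526))**2 = ((40**2 + 7*(-1)**3 + 10*40) + ((-137 + 122) + 526))**2 = ((1600 + 7*(-1) + 400) + (-15 + 526))**2 = ((1600 - 7 + 400) + 511)**2 = (1993 + 511)**2 = 2504**2 = 6270016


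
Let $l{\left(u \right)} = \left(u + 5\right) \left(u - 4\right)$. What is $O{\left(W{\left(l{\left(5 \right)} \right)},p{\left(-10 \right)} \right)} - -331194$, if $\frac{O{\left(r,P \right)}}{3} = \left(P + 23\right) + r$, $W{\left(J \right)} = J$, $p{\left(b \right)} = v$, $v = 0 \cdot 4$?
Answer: $331293$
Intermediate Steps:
$l{\left(u \right)} = \left(-4 + u\right) \left(5 + u\right)$ ($l{\left(u \right)} = \left(5 + u\right) \left(-4 + u\right) = \left(-4 + u\right) \left(5 + u\right)$)
$v = 0$
$p{\left(b \right)} = 0$
$O{\left(r,P \right)} = 69 + 3 P + 3 r$ ($O{\left(r,P \right)} = 3 \left(\left(P + 23\right) + r\right) = 3 \left(\left(23 + P\right) + r\right) = 3 \left(23 + P + r\right) = 69 + 3 P + 3 r$)
$O{\left(W{\left(l{\left(5 \right)} \right)},p{\left(-10 \right)} \right)} - -331194 = \left(69 + 3 \cdot 0 + 3 \left(-20 + 5 + 5^{2}\right)\right) - -331194 = \left(69 + 0 + 3 \left(-20 + 5 + 25\right)\right) + 331194 = \left(69 + 0 + 3 \cdot 10\right) + 331194 = \left(69 + 0 + 30\right) + 331194 = 99 + 331194 = 331293$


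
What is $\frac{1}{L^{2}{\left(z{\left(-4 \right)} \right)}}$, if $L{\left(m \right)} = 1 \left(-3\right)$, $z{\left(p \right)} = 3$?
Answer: $\frac{1}{9} \approx 0.11111$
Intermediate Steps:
$L{\left(m \right)} = -3$
$\frac{1}{L^{2}{\left(z{\left(-4 \right)} \right)}} = \frac{1}{\left(-3\right)^{2}} = \frac{1}{9}$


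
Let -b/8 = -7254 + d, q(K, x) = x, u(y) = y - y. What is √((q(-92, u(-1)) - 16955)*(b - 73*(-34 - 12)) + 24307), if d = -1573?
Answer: I*√1254204863 ≈ 35415.0*I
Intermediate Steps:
u(y) = 0
b = 70616 (b = -8*(-7254 - 1573) = -8*(-8827) = 70616)
√((q(-92, u(-1)) - 16955)*(b - 73*(-34 - 12)) + 24307) = √((0 - 16955)*(70616 - 73*(-34 - 12)) + 24307) = √(-16955*(70616 - 73*(-46)) + 24307) = √(-16955*(70616 + 3358) + 24307) = √(-16955*73974 + 24307) = √(-1254229170 + 24307) = √(-1254204863) = I*√1254204863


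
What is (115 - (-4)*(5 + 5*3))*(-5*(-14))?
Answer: 13650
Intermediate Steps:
(115 - (-4)*(5 + 5*3))*(-5*(-14)) = (115 - (-4)*(5 + 15))*70 = (115 - (-4)*20)*70 = (115 - 2*(-40))*70 = (115 + 80)*70 = 195*70 = 13650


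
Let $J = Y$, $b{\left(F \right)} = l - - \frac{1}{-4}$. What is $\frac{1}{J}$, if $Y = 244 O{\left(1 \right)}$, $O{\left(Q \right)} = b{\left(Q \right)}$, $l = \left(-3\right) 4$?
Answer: $- \frac{1}{2989} \approx -0.00033456$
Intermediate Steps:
$l = -12$
$b{\left(F \right)} = - \frac{49}{4}$ ($b{\left(F \right)} = -12 - - \frac{1}{-4} = -12 - \left(-1\right) \left(- \frac{1}{4}\right) = -12 - \frac{1}{4} = - \frac{49}{4}$)
$O{\left(Q \right)} = - \frac{49}{4}$
$Y = -2989$ ($Y = 244 \left(- \frac{49}{4}\right) = -2989$)
$J = -2989$
$\frac{1}{J} = \frac{1}{-2989} = - \frac{1}{2989}$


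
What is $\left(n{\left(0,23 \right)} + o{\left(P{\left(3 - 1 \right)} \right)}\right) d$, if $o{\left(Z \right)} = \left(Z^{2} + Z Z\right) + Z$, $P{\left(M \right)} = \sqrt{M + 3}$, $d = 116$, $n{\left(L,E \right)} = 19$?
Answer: $3364 + 116 \sqrt{5} \approx 3623.4$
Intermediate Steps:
$P{\left(M \right)} = \sqrt{3 + M}$
$o{\left(Z \right)} = Z + 2 Z^{2}$ ($o{\left(Z \right)} = \left(Z^{2} + Z^{2}\right) + Z = 2 Z^{2} + Z = Z + 2 Z^{2}$)
$\left(n{\left(0,23 \right)} + o{\left(P{\left(3 - 1 \right)} \right)}\right) d = \left(19 + \sqrt{3 + \left(3 - 1\right)} \left(1 + 2 \sqrt{3 + \left(3 - 1\right)}\right)\right) 116 = \left(19 + \sqrt{3 + 2} \left(1 + 2 \sqrt{3 + 2}\right)\right) 116 = \left(19 + \sqrt{5} \left(1 + 2 \sqrt{5}\right)\right) 116 = 2204 + 116 \sqrt{5} \left(1 + 2 \sqrt{5}\right)$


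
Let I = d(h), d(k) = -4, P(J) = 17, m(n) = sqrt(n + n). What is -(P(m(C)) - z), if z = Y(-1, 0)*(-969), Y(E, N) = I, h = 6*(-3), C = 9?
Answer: 3859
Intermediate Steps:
m(n) = sqrt(2)*sqrt(n) (m(n) = sqrt(2*n) = sqrt(2)*sqrt(n))
h = -18
I = -4
Y(E, N) = -4
z = 3876 (z = -4*(-969) = 3876)
-(P(m(C)) - z) = -(17 - 1*3876) = -(17 - 3876) = -1*(-3859) = 3859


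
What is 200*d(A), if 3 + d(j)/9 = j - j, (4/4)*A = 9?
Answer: -5400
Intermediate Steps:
A = 9
d(j) = -27 (d(j) = -27 + 9*(j - j) = -27 + 9*0 = -27 + 0 = -27)
200*d(A) = 200*(-27) = -5400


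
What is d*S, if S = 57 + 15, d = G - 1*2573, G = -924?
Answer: -251784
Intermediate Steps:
d = -3497 (d = -924 - 1*2573 = -924 - 2573 = -3497)
S = 72
d*S = -3497*72 = -251784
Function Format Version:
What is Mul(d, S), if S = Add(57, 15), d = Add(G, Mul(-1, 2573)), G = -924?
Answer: -251784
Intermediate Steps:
d = -3497 (d = Add(-924, Mul(-1, 2573)) = Add(-924, -2573) = -3497)
S = 72
Mul(d, S) = Mul(-3497, 72) = -251784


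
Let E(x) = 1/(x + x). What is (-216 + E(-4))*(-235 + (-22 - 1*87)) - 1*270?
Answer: 74077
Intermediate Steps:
E(x) = 1/(2*x)
(-216 + E(-4))*(-235 + (-22 - 1*87)) - 1*270 = (-216 + (1/2)/(-4))*(-235 + (-22 - 1*87)) - 1*270 = (-216 + (1/2)*(-1/4))*(-235 + (-22 - 87)) - 270 = (-216 - 1/8)*(-235 - 109) - 270 = -1729/8*(-344) - 270 = 74347 - 270 = 74077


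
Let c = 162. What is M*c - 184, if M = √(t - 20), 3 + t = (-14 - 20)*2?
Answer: -184 + 162*I*√91 ≈ -184.0 + 1545.4*I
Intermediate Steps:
t = -71 (t = -3 + (-14 - 20)*2 = -3 - 34*2 = -3 - 68 = -71)
M = I*√91 (M = √(-71 - 20) = √(-91) = I*√91 ≈ 9.5394*I)
M*c - 184 = (I*√91)*162 - 184 = 162*I*√91 - 184 = -184 + 162*I*√91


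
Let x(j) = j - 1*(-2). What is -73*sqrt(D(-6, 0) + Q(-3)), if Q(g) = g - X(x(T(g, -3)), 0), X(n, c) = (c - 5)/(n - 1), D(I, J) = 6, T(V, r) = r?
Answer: -73*sqrt(2)/2 ≈ -51.619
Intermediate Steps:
x(j) = 2 + j (x(j) = j + 2 = 2 + j)
X(n, c) = (-5 + c)/(-1 + n)
Q(g) = -5/2 + g (Q(g) = g - (-5 + 0)/(-1 + (2 - 3)) = g - (-5)/(-1 - 1) = g - (-5)/(-2) = g - (-1)*(-5)/2 = g - 1*5/2 = g - 5/2 = -5/2 + g)
-73*sqrt(D(-6, 0) + Q(-3)) = -73*sqrt(6 + (-5/2 - 3)) = -73*sqrt(6 - 11/2) = -73*sqrt(2)/2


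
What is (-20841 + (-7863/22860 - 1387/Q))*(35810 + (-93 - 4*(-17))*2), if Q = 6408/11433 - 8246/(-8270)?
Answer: -2422492915951325668/3117229351 ≈ -7.7713e+8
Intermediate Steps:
Q = 24545113/15758485 (Q = 6408*(1/11433) - 8246*(-1/8270) = 2136/3811 + 4123/4135 = 24545113/15758485 ≈ 1.5576)
(-20841 + (-7863/22860 - 1387/Q))*(35810 + (-93 - 4*(-17))*2) = (-20841 + (-7863/22860 - 1387/24545113/15758485))*(35810 + (-93 - 4*(-17))*2) = (-20841 + (-7863*1/22860 - 1387*15758485/24545113))*(35810 + (-93 + 68)*2) = (-20841 + (-2621/7620 - 21857018695/24545113))*(35810 - 25*2) = (-20841 - 166614815197073/187033761060)*(35810 - 50) = -4064585429448533/187033761060*35760 = -2422492915951325668/3117229351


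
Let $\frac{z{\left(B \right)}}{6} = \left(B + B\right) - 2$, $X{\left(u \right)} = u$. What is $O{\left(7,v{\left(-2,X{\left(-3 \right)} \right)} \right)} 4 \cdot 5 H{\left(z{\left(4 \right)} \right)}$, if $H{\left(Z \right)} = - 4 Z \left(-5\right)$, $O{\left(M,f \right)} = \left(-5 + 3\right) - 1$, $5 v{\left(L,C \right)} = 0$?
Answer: $-43200$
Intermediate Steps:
$v{\left(L,C \right)} = 0$ ($v{\left(L,C \right)} = \frac{1}{5} \cdot 0 = 0$)
$z{\left(B \right)} = -12 + 12 B$ ($z{\left(B \right)} = 6 \left(\left(B + B\right) - 2\right) = 6 \left(2 B - 2\right) = 6 \left(-2 + 2 B\right) = -12 + 12 B$)
$O{\left(M,f \right)} = -3$ ($O{\left(M,f \right)} = -2 - 1 = -3$)
$H{\left(Z \right)} = 20 Z$
$O{\left(7,v{\left(-2,X{\left(-3 \right)} \right)} \right)} 4 \cdot 5 H{\left(z{\left(4 \right)} \right)} = - 3 \cdot 4 \cdot 5 \cdot 20 \left(-12 + 12 \cdot 4\right) = \left(-3\right) 20 \cdot 20 \left(-12 + 48\right) = - 60 \cdot 20 \cdot 36 = \left(-60\right) 720 = -43200$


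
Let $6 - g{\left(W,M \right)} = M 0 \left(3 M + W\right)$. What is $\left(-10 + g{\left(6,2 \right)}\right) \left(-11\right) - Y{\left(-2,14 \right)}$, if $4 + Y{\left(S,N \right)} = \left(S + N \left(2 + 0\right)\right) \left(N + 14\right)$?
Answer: $-680$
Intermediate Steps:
$Y{\left(S,N \right)} = -4 + \left(14 + N\right) \left(S + 2 N\right)$ ($Y{\left(S,N \right)} = -4 + \left(S + N \left(2 + 0\right)\right) \left(N + 14\right) = -4 + \left(S + N 2\right) \left(14 + N\right) = -4 + \left(S + 2 N\right) \left(14 + N\right) = -4 + \left(14 + N\right) \left(S + 2 N\right)$)
$g{\left(W,M \right)} = 6$ ($g{\left(W,M \right)} = 6 - M 0 \left(3 M + W\right) = 6 - 0 \left(W + 3 M\right) = 6 - 0 = 6 + 0 = 6$)
$\left(-10 + g{\left(6,2 \right)}\right) \left(-11\right) - Y{\left(-2,14 \right)} = \left(-10 + 6\right) \left(-11\right) - \left(-4 + 2 \cdot 14^{2} + 14 \left(-2\right) + 28 \cdot 14 + 14 \left(-2\right)\right) = \left(-4\right) \left(-11\right) - \left(-4 + 2 \cdot 196 - 28 + 392 - 28\right) = 44 - \left(-4 + 392 - 28 + 392 - 28\right) = 44 - 724 = -680$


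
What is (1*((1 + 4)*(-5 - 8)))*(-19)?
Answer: 1235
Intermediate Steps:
(1*((1 + 4)*(-5 - 8)))*(-19) = (1*(5*(-13)))*(-19) = (1*(-65))*(-19) = -65*(-19) = 1235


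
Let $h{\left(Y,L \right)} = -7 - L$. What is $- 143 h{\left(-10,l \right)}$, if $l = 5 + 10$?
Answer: $3146$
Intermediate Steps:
$l = 15$
$- 143 h{\left(-10,l \right)} = - 143 \left(-7 - 15\right) = \left(-143\right) \left(-22\right) = 3146$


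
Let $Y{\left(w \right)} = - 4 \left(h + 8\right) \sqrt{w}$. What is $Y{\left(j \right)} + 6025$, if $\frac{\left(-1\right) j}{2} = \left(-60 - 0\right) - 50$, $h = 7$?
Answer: $6025 - 120 \sqrt{55} \approx 5135.1$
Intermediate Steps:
$j = 220$ ($j = - 2 \left(\left(-60 - 0\right) - 50\right) = - 2 \left(\left(-60 + 0\right) - 50\right) = - 2 \left(-60 - 50\right) = \left(-2\right) \left(-110\right) = 220$)
$Y{\left(w \right)} = - 60 \sqrt{w}$ ($Y{\left(w \right)} = - 4 \left(7 + 8\right) \sqrt{w} = \left(-4\right) 15 \sqrt{w} = - 60 \sqrt{w}$)
$Y{\left(j \right)} + 6025 = - 60 \sqrt{220} + 6025 = - 60 \cdot 2 \sqrt{55} + 6025 = - 120 \sqrt{55} + 6025 = 6025 - 120 \sqrt{55}$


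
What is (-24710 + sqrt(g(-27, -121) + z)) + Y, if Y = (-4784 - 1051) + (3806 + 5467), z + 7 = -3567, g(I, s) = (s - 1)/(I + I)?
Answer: -21272 + 11*I*sqrt(2391)/9 ≈ -21272.0 + 59.764*I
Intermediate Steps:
g(I, s) = (-1 + s)/(2*I) (g(I, s) = (-1 + s)/((2*I)) = (-1 + s)*(1/(2*I)) = (-1 + s)/(2*I))
z = -3574 (z = -7 - 3567 = -3574)
Y = 3438 (Y = -5835 + 9273 = 3438)
(-24710 + sqrt(g(-27, -121) + z)) + Y = (-24710 + sqrt((1/2)*(-1 - 121)/(-27) - 3574)) + 3438 = (-24710 + sqrt((1/2)*(-1/27)*(-122) - 3574)) + 3438 = (-24710 + sqrt(61/27 - 3574)) + 3438 = (-24710 + sqrt(-96437/27)) + 3438 = (-24710 + 11*I*sqrt(2391)/9) + 3438 = -21272 + 11*I*sqrt(2391)/9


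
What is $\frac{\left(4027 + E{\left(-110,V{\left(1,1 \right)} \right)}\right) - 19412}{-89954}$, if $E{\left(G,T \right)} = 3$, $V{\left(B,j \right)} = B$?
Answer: $\frac{7691}{44977} \approx 0.171$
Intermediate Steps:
$\frac{\left(4027 + E{\left(-110,V{\left(1,1 \right)} \right)}\right) - 19412}{-89954} = \frac{\left(4027 + 3\right) - 19412}{-89954} = \left(4030 - 19412\right) \left(- \frac{1}{89954}\right) = \left(-15382\right) \left(- \frac{1}{89954}\right) = \frac{7691}{44977}$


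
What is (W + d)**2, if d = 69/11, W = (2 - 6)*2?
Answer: 361/121 ≈ 2.9835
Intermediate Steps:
W = -8 (W = -4*2 = -8)
d = 69/11 (d = 69*(1/11) = 69/11 ≈ 6.2727)
(W + d)**2 = (-8 + 69/11)**2 = (-19/11)**2 = 361/121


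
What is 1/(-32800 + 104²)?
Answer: -1/21984 ≈ -4.5488e-5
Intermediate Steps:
1/(-32800 + 104²) = 1/(-32800 + 10816) = 1/(-21984) = -1/21984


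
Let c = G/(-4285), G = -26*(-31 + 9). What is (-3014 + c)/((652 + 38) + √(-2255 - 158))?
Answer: -1782347556/410085641 + 12915562*I*√2413/2050428205 ≈ -4.3463 + 0.30942*I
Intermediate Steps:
G = 572 (G = -26*(-22) = -1*(-572) = 572)
c = -572/4285 (c = 572/(-4285) = 572*(-1/4285) = -572/4285 ≈ -0.13349)
(-3014 + c)/((652 + 38) + √(-2255 - 158)) = (-3014 - 572/4285)/((652 + 38) + √(-2255 - 158)) = -12915562/(4285*(690 + √(-2413))) = -12915562/(4285*(690 + I*√2413))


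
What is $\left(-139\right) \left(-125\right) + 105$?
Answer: $17480$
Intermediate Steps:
$\left(-139\right) \left(-125\right) + 105 = 17375 + 105 = 17480$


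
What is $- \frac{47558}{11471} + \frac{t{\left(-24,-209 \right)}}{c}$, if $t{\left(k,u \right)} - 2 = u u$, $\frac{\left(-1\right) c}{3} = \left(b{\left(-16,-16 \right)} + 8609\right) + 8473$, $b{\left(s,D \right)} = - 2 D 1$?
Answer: $- \frac{980936843}{196314694} \approx -4.9968$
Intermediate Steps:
$b{\left(s,D \right)} = - 2 D$
$c = -51342$ ($c = - 3 \left(\left(\left(-2\right) \left(-16\right) + 8609\right) + 8473\right) = - 3 \left(\left(32 + 8609\right) + 8473\right) = - 3 \left(8641 + 8473\right) = \left(-3\right) 17114 = -51342$)
$t{\left(k,u \right)} = 2 + u^{2}$ ($t{\left(k,u \right)} = 2 + u u = 2 + u^{2}$)
$- \frac{47558}{11471} + \frac{t{\left(-24,-209 \right)}}{c} = - \frac{47558}{11471} + \frac{2 + \left(-209\right)^{2}}{-51342} = \left(-47558\right) \frac{1}{11471} + \left(2 + 43681\right) \left(- \frac{1}{51342}\right) = - \frac{47558}{11471} + 43683 \left(- \frac{1}{51342}\right) = - \frac{47558}{11471} - \frac{14561}{17114} = - \frac{980936843}{196314694}$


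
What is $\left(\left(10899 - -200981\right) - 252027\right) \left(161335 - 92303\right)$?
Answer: $-2771427704$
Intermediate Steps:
$\left(\left(10899 - -200981\right) - 252027\right) \left(161335 - 92303\right) = \left(\left(10899 + 200981\right) - 252027\right) 69032 = \left(211880 - 252027\right) 69032 = \left(-40147\right) 69032 = -2771427704$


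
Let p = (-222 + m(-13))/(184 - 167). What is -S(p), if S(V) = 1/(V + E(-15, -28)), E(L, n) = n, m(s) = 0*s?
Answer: 17/698 ≈ 0.024355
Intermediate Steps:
m(s) = 0
p = -222/17 (p = (-222 + 0)/(184 - 167) = -222/17 ≈ -13.059)
S(V) = 1/(-28 + V) (S(V) = 1/(V - 28) = 1/(-28 + V))
-S(p) = -1/(-28 - 222/17) = -1/(-698/17) = -1*(-17/698) = 17/698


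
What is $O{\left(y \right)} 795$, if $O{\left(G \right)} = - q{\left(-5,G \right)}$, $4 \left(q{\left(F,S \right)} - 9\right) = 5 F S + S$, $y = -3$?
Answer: $-21465$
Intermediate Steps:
$q{\left(F,S \right)} = 9 + \frac{S}{4} + \frac{5 F S}{4}$ ($q{\left(F,S \right)} = 9 + \frac{5 F S + S}{4} = 9 + \frac{S + 5 F S}{4} = 9 + \left(\frac{S}{4} + \frac{5 F S}{4}\right) = 9 + \frac{S}{4} + \frac{5 F S}{4}$)
$O{\left(G \right)} = -9 + 6 G$ ($O{\left(G \right)} = - (9 + \frac{G}{4} + \frac{5}{4} \left(-5\right) G) = - (9 + \frac{G}{4} - \frac{25 G}{4}) = - (9 - 6 G) = -9 + 6 G$)
$O{\left(y \right)} 795 = \left(-9 + 6 \left(-3\right)\right) 795 = \left(-9 - 18\right) 795 = \left(-27\right) 795 = -21465$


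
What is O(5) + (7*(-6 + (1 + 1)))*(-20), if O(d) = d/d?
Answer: 561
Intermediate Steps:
O(d) = 1
O(5) + (7*(-6 + (1 + 1)))*(-20) = 1 + (7*(-6 + (1 + 1)))*(-20) = 1 + (7*(-6 + 2))*(-20) = 1 + (7*(-4))*(-20) = 1 - 28*(-20) = 1 + 560 = 561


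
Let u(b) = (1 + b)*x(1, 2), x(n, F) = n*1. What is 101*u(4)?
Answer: 505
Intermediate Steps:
x(n, F) = n
u(b) = 1 + b (u(b) = (1 + b)*1 = 1 + b)
101*u(4) = 101*(1 + 4) = 101*5 = 505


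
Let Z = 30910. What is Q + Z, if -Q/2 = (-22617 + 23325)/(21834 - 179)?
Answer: 669354634/21655 ≈ 30910.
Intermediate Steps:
Q = -1416/21655 (Q = -2*(-22617 + 23325)/(21834 - 179) = -1416/21655 ≈ -0.065389)
Q + Z = -1416/21655 + 30910 = 669354634/21655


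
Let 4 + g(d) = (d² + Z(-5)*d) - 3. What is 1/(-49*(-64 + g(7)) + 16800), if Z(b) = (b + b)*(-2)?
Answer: 1/11018 ≈ 9.0761e-5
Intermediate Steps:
Z(b) = -4*b (Z(b) = (2*b)*(-2) = -4*b)
g(d) = -7 + d² + 20*d (g(d) = -4 + ((d² + (-4*(-5))*d) - 3) = -4 + ((d² + 20*d) - 3) = -4 + (-3 + d² + 20*d) = -7 + d² + 20*d)
1/(-49*(-64 + g(7)) + 16800) = 1/(-49*(-64 + (-7 + 7² + 20*7)) + 16800) = 1/(-49*(-64 + (-7 + 49 + 140)) + 16800) = 1/(-49*(-64 + 182) + 16800) = 1/(-49*118 + 16800) = 1/(-5782 + 16800) = 1/11018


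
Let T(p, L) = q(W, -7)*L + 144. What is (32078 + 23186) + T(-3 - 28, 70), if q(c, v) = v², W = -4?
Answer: 58838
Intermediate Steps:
T(p, L) = 144 + 49*L (T(p, L) = (-7)²*L + 144 = 49*L + 144 = 144 + 49*L)
(32078 + 23186) + T(-3 - 28, 70) = (32078 + 23186) + (144 + 49*70) = 55264 + (144 + 3430) = 55264 + 3574 = 58838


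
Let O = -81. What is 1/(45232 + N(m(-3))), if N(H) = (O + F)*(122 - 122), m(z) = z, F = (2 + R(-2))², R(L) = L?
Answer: 1/45232 ≈ 2.2108e-5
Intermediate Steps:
F = 0 (F = (2 - 2)² = 0² = 0)
N(H) = 0 (N(H) = (-81 + 0)*(122 - 122) = -81*0 = 0)
1/(45232 + N(m(-3))) = 1/(45232 + 0) = 1/45232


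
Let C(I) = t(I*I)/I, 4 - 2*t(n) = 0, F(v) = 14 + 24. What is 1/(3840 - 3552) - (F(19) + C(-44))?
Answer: -120229/3168 ≈ -37.951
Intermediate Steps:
F(v) = 38
t(n) = 2 (t(n) = 2 - ½*0 = 2 + 0 = 2)
C(I) = 2/I
1/(3840 - 3552) - (F(19) + C(-44)) = 1/(3840 - 3552) - (38 + 2/(-44)) = 1/288 - (38 + 2*(-1/44)) = 1/288 - (38 - 1/22) = 1/288 - 1*835/22 = 1/288 - 835/22 = -120229/3168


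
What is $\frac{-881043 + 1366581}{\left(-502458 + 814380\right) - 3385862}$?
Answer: $- \frac{242769}{1536970} \approx -0.15795$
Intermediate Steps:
$\frac{-881043 + 1366581}{\left(-502458 + 814380\right) - 3385862} = \frac{485538}{311922 - 3385862} = \frac{485538}{-3073940} = 485538 \left(- \frac{1}{3073940}\right) = - \frac{242769}{1536970}$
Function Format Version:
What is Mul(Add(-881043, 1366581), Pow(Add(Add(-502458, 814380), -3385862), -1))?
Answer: Rational(-242769, 1536970) ≈ -0.15795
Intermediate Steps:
Mul(Add(-881043, 1366581), Pow(Add(Add(-502458, 814380), -3385862), -1)) = Mul(485538, Pow(Add(311922, -3385862), -1)) = Mul(485538, Pow(-3073940, -1)) = Mul(485538, Rational(-1, 3073940)) = Rational(-242769, 1536970)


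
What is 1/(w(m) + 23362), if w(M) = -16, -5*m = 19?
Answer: 1/23346 ≈ 4.2834e-5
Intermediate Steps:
m = -19/5 (m = -1/5*19 = -19/5 ≈ -3.8000)
1/(w(m) + 23362) = 1/(-16 + 23362) = 1/23346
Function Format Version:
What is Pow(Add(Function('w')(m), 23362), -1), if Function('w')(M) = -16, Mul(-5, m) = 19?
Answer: Rational(1, 23346) ≈ 4.2834e-5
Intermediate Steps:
m = Rational(-19, 5) (m = Mul(Rational(-1, 5), 19) = Rational(-19, 5) ≈ -3.8000)
Pow(Add(Function('w')(m), 23362), -1) = Pow(Add(-16, 23362), -1) = Pow(23346, -1) = Rational(1, 23346)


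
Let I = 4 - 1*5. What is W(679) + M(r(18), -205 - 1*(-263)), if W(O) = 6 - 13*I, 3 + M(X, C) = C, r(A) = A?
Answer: 74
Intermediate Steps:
I = -1 (I = 4 - 5 = -1)
M(X, C) = -3 + C
W(O) = 19 (W(O) = 6 - 13*(-1) = 6 + 13 = 19)
W(679) + M(r(18), -205 - 1*(-263)) = 19 + (-3 + (-205 - 1*(-263))) = 19 + (-3 + (-205 + 263)) = 19 + (-3 + 58) = 19 + 55 = 74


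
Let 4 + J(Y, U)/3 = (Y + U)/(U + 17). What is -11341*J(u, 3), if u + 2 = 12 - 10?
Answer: 2619771/20 ≈ 1.3099e+5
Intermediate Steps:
u = 0 (u = -2 + (12 - 10) = -2 + 2 = 0)
J(Y, U) = -12 + 3*(U + Y)/(17 + U) (J(Y, U) = -12 + 3*((Y + U)/(U + 17)) = -12 + 3*((U + Y)/(17 + U)) = -12 + 3*(U + Y)/(17 + U))
-11341*J(u, 3) = -34023*(-68 + 0 - 3*3)/(17 + 3) = -34023*(-68 + 0 - 9)/20 = -34023*(-77)/20 = -11341*(-231/20) = 2619771/20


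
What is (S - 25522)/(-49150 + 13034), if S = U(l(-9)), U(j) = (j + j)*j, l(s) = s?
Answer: 6340/9029 ≈ 0.70218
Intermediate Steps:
U(j) = 2*j² (U(j) = (2*j)*j = 2*j²)
S = 162 (S = 2*(-9)² = 2*81 = 162)
(S - 25522)/(-49150 + 13034) = (162 - 25522)/(-49150 + 13034) = -25360/(-36116) = -25360*(-1/36116) = 6340/9029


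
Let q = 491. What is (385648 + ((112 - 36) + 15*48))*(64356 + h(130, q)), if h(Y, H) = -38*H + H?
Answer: 17849461916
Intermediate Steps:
h(Y, H) = -37*H
(385648 + ((112 - 36) + 15*48))*(64356 + h(130, q)) = (385648 + ((112 - 36) + 15*48))*(64356 - 37*491) = (385648 + (76 + 720))*(64356 - 18167) = (385648 + 796)*46189 = 386444*46189 = 17849461916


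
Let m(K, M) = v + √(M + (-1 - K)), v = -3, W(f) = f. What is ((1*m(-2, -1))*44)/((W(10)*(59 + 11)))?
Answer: -33/175 ≈ -0.18857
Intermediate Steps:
m(K, M) = -3 + √(-1 + M - K) (m(K, M) = -3 + √(M + (-1 - K)) = -3 + √(-1 + M - K))
((1*m(-2, -1))*44)/((W(10)*(59 + 11))) = ((1*(-3 + √(-1 - 1 - 1*(-2))))*44)/((10*(59 + 11))) = ((1*(-3 + √(-1 - 1 + 2)))*44)/((10*70)) = ((1*(-3 + √0))*44)/700 = ((1*(-3 + 0))*44)*(1/700) = ((1*(-3))*44)*(1/700) = -3*44*(1/700) = -132*1/700 = -33/175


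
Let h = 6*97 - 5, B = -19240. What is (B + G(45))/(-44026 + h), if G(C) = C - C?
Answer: 19240/43449 ≈ 0.44282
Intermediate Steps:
h = 577 (h = 582 - 5 = 577)
G(C) = 0
(B + G(45))/(-44026 + h) = (-19240 + 0)/(-44026 + 577) = -19240/(-43449) = -19240*(-1/43449) = 19240/43449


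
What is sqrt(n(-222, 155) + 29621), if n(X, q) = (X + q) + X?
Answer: 2*sqrt(7333) ≈ 171.27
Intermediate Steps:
n(X, q) = q + 2*X
sqrt(n(-222, 155) + 29621) = sqrt((155 + 2*(-222)) + 29621) = sqrt((155 - 444) + 29621) = sqrt(-289 + 29621) = sqrt(29332) = 2*sqrt(7333)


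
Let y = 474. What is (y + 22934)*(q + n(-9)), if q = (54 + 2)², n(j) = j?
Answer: 73196816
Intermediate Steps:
q = 3136 (q = 56² = 3136)
(y + 22934)*(q + n(-9)) = (474 + 22934)*(3136 - 9) = 23408*3127 = 73196816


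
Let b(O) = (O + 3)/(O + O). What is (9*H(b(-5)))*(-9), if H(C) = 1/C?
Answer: -405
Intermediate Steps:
b(O) = (3 + O)/(2*O) (b(O) = (3 + O)/((2*O)) = (3 + O)*(1/(2*O)) = (3 + O)/(2*O))
H(C) = 1/C
(9*H(b(-5)))*(-9) = (9/(((½)*(3 - 5)/(-5))))*(-9) = (9/(((½)*(-⅕)*(-2))))*(-9) = (9/(⅕))*(-9) = (9*5)*(-9) = 45*(-9) = -405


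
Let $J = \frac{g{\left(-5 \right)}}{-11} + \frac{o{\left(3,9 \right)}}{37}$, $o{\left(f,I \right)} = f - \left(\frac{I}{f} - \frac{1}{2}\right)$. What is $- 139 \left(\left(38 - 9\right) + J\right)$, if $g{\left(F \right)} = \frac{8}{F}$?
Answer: $- \frac{16496103}{4070} \approx -4053.1$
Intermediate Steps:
$o{\left(f,I \right)} = \frac{1}{2} + f - \frac{I}{f}$ ($o{\left(f,I \right)} = f - \left(\frac{I}{f} - \frac{1}{2}\right) = f - \left(- \frac{1}{2} + \frac{I}{f}\right) = \frac{1}{2} + f - \frac{I}{f}$)
$J = \frac{647}{4070}$ ($J = \frac{8 \frac{1}{-5}}{-11} + \frac{\frac{1}{2} + 3 - \frac{9}{3}}{37} = 8 \left(- \frac{1}{5}\right) \left(- \frac{1}{11}\right) + \left(\frac{1}{2} + 3 - 9 \cdot \frac{1}{3}\right) \frac{1}{37} = \left(- \frac{8}{5}\right) \left(- \frac{1}{11}\right) + \left(\frac{1}{2} + 3 - 3\right) \frac{1}{37} = \frac{8}{55} + \frac{1}{2} \cdot \frac{1}{37} = \frac{8}{55} + \frac{1}{74} = \frac{647}{4070} \approx 0.15897$)
$- 139 \left(\left(38 - 9\right) + J\right) = - 139 \left(\left(38 - 9\right) + \frac{647}{4070}\right) = - 139 \left(29 + \frac{647}{4070}\right) = \left(-139\right) \frac{118677}{4070} = - \frac{16496103}{4070}$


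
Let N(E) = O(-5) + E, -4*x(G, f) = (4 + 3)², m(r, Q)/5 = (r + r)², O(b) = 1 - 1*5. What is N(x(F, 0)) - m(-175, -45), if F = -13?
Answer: -2450065/4 ≈ -6.1252e+5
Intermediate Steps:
O(b) = -4 (O(b) = 1 - 5 = -4)
m(r, Q) = 20*r² (m(r, Q) = 5*(r + r)² = 5*(2*r)² = 5*(4*r²) = 20*r²)
x(G, f) = -49/4 (x(G, f) = -(4 + 3)²/4 = -¼*7² = -¼*49 = -49/4)
N(E) = -4 + E
N(x(F, 0)) - m(-175, -45) = (-4 - 49/4) - 20*(-175)² = -65/4 - 20*30625 = -65/4 - 1*612500 = -65/4 - 612500 = -2450065/4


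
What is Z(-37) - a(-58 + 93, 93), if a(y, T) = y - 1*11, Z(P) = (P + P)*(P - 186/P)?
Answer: 2342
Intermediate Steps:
Z(P) = 2*P*(P - 186/P) (Z(P) = (2*P)*(P - 186/P) = 2*P*(P - 186/P))
a(y, T) = -11 + y (a(y, T) = y - 11 = -11 + y)
Z(-37) - a(-58 + 93, 93) = (-372 + 2*(-37)**2) - (-11 + (-58 + 93)) = (-372 + 2*1369) - (-11 + 35) = (-372 + 2738) - 1*24 = 2366 - 24 = 2342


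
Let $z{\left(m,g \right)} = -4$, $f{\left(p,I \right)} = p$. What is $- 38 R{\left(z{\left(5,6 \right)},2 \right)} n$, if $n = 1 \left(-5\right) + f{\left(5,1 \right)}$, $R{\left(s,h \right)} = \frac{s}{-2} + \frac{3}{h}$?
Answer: $0$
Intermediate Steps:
$R{\left(s,h \right)} = \frac{3}{h} - \frac{s}{2}$ ($R{\left(s,h \right)} = s \left(- \frac{1}{2}\right) + \frac{3}{h} = - \frac{s}{2} + \frac{3}{h} = \frac{3}{h} - \frac{s}{2}$)
$n = 0$ ($n = 1 \left(-5\right) + 5 = -5 + 5 = 0$)
$- 38 R{\left(z{\left(5,6 \right)},2 \right)} n = - 38 \left(\frac{3}{2} - -2\right) 0 = - 38 \left(3 \cdot \frac{1}{2} + 2\right) 0 = - 38 \left(\frac{3}{2} + 2\right) 0 = \left(-38\right) \frac{7}{2} \cdot 0 = \left(-133\right) 0 = 0$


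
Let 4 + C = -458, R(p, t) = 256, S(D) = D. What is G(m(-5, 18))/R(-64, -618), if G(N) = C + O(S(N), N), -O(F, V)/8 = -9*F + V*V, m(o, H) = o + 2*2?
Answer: -271/128 ≈ -2.1172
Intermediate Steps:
m(o, H) = 4 + o (m(o, H) = o + 4 = 4 + o)
C = -462 (C = -4 - 458 = -462)
O(F, V) = -8*V² + 72*F (O(F, V) = -8*(-9*F + V*V) = -8*(-9*F + V²) = -8*(V² - 9*F) = -8*V² + 72*F)
G(N) = -462 - 8*N² + 72*N (G(N) = -462 + (-8*N² + 72*N) = -462 - 8*N² + 72*N)
G(m(-5, 18))/R(-64, -618) = (-462 - 8*(4 - 5)² + 72*(4 - 5))/256 = (-462 - 8*(-1)² + 72*(-1))*(1/256) = (-462 - 8*1 - 72)*(1/256) = (-462 - 8 - 72)*(1/256) = -542*1/256 = -271/128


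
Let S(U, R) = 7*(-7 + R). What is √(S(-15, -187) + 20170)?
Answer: 2*√4703 ≈ 137.16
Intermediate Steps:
S(U, R) = -49 + 7*R
√(S(-15, -187) + 20170) = √((-49 + 7*(-187)) + 20170) = √((-49 - 1309) + 20170) = √(-1358 + 20170) = √18812 = 2*√4703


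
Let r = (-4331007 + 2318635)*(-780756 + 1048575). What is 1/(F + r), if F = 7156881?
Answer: -1/538944299787 ≈ -1.8555e-12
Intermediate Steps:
r = -538951456668 (r = -2012372*267819 = -538951456668)
1/(F + r) = 1/(7156881 - 538951456668) = 1/(-538944299787) = -1/538944299787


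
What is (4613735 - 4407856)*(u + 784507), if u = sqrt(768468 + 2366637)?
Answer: 161513516653 + 1852911*sqrt(38705) ≈ 1.6188e+11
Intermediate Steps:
u = 9*sqrt(38705) (u = sqrt(3135105) = 9*sqrt(38705) ≈ 1770.6)
(4613735 - 4407856)*(u + 784507) = (4613735 - 4407856)*(9*sqrt(38705) + 784507) = 205879*(784507 + 9*sqrt(38705)) = 161513516653 + 1852911*sqrt(38705)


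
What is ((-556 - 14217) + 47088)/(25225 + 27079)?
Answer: 32315/52304 ≈ 0.61783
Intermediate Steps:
((-556 - 14217) + 47088)/(25225 + 27079) = (-14773 + 47088)/52304 = 32315*(1/52304) = 32315/52304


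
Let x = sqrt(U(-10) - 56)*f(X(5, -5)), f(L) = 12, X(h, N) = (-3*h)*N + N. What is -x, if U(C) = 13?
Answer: -12*I*sqrt(43) ≈ -78.689*I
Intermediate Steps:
X(h, N) = N - 3*N*h (X(h, N) = -3*N*h + N = N - 3*N*h)
x = 12*I*sqrt(43) (x = sqrt(13 - 56)*12 = sqrt(-43)*12 = (I*sqrt(43))*12 = 12*I*sqrt(43) ≈ 78.689*I)
-x = -12*I*sqrt(43)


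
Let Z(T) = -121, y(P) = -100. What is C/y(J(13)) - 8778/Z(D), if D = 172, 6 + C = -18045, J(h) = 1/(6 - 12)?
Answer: 278361/1100 ≈ 253.06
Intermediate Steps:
J(h) = -⅙ (J(h) = 1/(-6) = -⅙)
C = -18051 (C = -6 - 18045 = -18051)
C/y(J(13)) - 8778/Z(D) = -18051/(-100) - 8778/(-121) = -18051*(-1/100) - 8778*(-1/121) = 18051/100 + 798/11 = 278361/1100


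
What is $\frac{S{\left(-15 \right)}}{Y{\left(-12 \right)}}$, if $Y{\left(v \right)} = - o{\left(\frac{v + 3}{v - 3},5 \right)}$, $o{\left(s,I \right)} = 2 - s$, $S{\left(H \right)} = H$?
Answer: $\frac{75}{7} \approx 10.714$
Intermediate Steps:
$Y{\left(v \right)} = -2 + \frac{3 + v}{-3 + v}$ ($Y{\left(v \right)} = - (2 - \frac{v + 3}{v - 3}) = - (2 - \frac{3 + v}{-3 + v}) = -2 + \frac{3 + v}{-3 + v}$)
$\frac{S{\left(-15 \right)}}{Y{\left(-12 \right)}} = - \frac{15}{\frac{1}{-3 - 12} \left(9 - -12\right)} = - \frac{15}{\frac{1}{-15} \left(9 + 12\right)} = - \frac{15}{\left(- \frac{1}{15}\right) 21} = - \frac{15}{- \frac{7}{5}} = \left(-15\right) \left(- \frac{5}{7}\right) = \frac{75}{7}$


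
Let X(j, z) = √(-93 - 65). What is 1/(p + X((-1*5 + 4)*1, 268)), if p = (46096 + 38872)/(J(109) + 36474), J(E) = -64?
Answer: 386710610/27084785103 - 331422025*I*√158/54169570206 ≈ 0.014278 - 0.076905*I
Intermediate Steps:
X(j, z) = I*√158 (X(j, z) = √(-158) = I*√158)
p = 42484/18205 (p = (46096 + 38872)/(-64 + 36474) = 84968/36410 = 84968*(1/36410) = 42484/18205 ≈ 2.3336)
1/(p + X((-1*5 + 4)*1, 268)) = 1/(42484/18205 + I*√158)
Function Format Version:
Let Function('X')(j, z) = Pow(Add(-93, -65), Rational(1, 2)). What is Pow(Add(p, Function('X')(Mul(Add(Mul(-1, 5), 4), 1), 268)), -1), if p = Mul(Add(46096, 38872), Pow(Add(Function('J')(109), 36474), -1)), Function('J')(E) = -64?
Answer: Add(Rational(386710610, 27084785103), Mul(Rational(-331422025, 54169570206), I, Pow(158, Rational(1, 2)))) ≈ Add(0.014278, Mul(-0.076905, I))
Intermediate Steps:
Function('X')(j, z) = Mul(I, Pow(158, Rational(1, 2))) (Function('X')(j, z) = Pow(-158, Rational(1, 2)) = Mul(I, Pow(158, Rational(1, 2))))
p = Rational(42484, 18205) (p = Mul(Add(46096, 38872), Pow(Add(-64, 36474), -1)) = Mul(84968, Pow(36410, -1)) = Mul(84968, Rational(1, 36410)) = Rational(42484, 18205) ≈ 2.3336)
Pow(Add(p, Function('X')(Mul(Add(Mul(-1, 5), 4), 1), 268)), -1) = Pow(Add(Rational(42484, 18205), Mul(I, Pow(158, Rational(1, 2)))), -1)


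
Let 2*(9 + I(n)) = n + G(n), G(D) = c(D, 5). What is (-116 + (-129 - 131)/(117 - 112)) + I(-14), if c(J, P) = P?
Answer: -363/2 ≈ -181.50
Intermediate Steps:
G(D) = 5
I(n) = -13/2 + n/2 (I(n) = -9 + (n + 5)/2 = -9 + (5 + n)/2 = -9 + (5/2 + n/2) = -13/2 + n/2)
(-116 + (-129 - 131)/(117 - 112)) + I(-14) = (-116 + (-129 - 131)/(117 - 112)) + (-13/2 + (1/2)*(-14)) = (-116 - 260/5) + (-13/2 - 7) = (-116 - 260*1/5) - 27/2 = (-116 - 52) - 27/2 = -168 - 27/2 = -363/2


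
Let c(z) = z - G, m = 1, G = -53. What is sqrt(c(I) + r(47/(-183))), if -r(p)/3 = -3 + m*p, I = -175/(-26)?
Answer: sqrt(174823194)/1586 ≈ 8.3367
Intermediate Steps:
I = 175/26 (I = -175*(-1/26) = 175/26 ≈ 6.7308)
r(p) = 9 - 3*p (r(p) = -3*(-3 + 1*p) = -3*(-3 + p) = 9 - 3*p)
c(z) = 53 + z (c(z) = z - 1*(-53) = z + 53 = 53 + z)
sqrt(c(I) + r(47/(-183))) = sqrt((53 + 175/26) + (9 - 141/(-183))) = sqrt(1553/26 + (9 - 141*(-1)/183)) = sqrt(1553/26 + (9 - 3*(-47/183))) = sqrt(1553/26 + (9 + 47/61)) = sqrt(1553/26 + 596/61) = sqrt(110229/1586) = sqrt(174823194)/1586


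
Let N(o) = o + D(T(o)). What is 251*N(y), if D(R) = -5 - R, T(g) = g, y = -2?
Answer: -1255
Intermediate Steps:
N(o) = -5 (N(o) = o + (-5 - o) = -5)
251*N(y) = 251*(-5) = -1255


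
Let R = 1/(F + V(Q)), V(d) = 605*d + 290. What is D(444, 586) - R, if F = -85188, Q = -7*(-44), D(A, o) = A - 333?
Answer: 11260061/101442 ≈ 111.00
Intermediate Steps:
D(A, o) = -333 + A
Q = 308
V(d) = 290 + 605*d
R = 1/101442 (R = 1/(-85188 + (290 + 605*308)) = 1/(-85188 + (290 + 186340)) = 1/(-85188 + 186630) = 1/101442 ≈ 9.8578e-6)
D(444, 586) - R = (-333 + 444) - 1*1/101442 = 111 - 1/101442 = 11260061/101442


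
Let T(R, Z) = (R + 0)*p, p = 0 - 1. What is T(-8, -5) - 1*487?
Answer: -479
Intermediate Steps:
p = -1
T(R, Z) = -R (T(R, Z) = (R + 0)*(-1) = R*(-1) = -R)
T(-8, -5) - 1*487 = -1*(-8) - 1*487 = 8 - 487 = -479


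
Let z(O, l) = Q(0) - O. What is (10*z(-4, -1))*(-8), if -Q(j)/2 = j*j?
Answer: -320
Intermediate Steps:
Q(j) = -2*j² (Q(j) = -2*j*j = -2*j²)
z(O, l) = -O (z(O, l) = -2*0² - O = -2*0 - O = 0 - O = -O)
(10*z(-4, -1))*(-8) = (10*(-1*(-4)))*(-8) = (10*4)*(-8) = 40*(-8) = -320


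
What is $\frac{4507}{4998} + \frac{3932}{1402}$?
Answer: $\frac{12985475}{3503598} \approx 3.7063$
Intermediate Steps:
$\frac{4507}{4998} + \frac{3932}{1402} = 4507 \cdot \frac{1}{4998} + 3932 \cdot \frac{1}{1402} = \frac{4507}{4998} + \frac{1966}{701} = \frac{12985475}{3503598}$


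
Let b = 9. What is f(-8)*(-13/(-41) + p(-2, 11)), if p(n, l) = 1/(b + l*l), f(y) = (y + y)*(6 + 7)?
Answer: -13848/205 ≈ -67.551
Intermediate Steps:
f(y) = 26*y (f(y) = (2*y)*13 = 26*y)
p(n, l) = 1/(9 + l²) (p(n, l) = 1/(9 + l*l) = 1/(9 + l²))
f(-8)*(-13/(-41) + p(-2, 11)) = (26*(-8))*(-13/(-41) + 1/(9 + 11²)) = -208*(-13*(-1/41) + 1/(9 + 121)) = -208*(13/41 + 1/130) = -208*1731/5330 = -13848/205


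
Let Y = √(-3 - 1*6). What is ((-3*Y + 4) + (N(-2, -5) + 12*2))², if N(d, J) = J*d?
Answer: 1363 - 684*I ≈ 1363.0 - 684.0*I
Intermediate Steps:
Y = 3*I (Y = √(-3 - 6) = √(-9) = 3*I ≈ 3.0*I)
((-3*Y + 4) + (N(-2, -5) + 12*2))² = ((-9*I + 4) + (-5*(-2) + 12*2))² = ((-9*I + 4) + (10 + 24))² = ((4 - 9*I) + 34)² = (38 - 9*I)²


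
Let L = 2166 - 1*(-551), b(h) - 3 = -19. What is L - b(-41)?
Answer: 2733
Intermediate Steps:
b(h) = -16 (b(h) = 3 - 19 = -16)
L = 2717 (L = 2166 + 551 = 2717)
L - b(-41) = 2717 - 1*(-16) = 2717 + 16 = 2733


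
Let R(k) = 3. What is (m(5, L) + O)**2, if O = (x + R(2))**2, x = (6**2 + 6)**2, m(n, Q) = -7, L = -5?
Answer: 9748644887524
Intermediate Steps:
x = 1764 (x = (36 + 6)**2 = 42**2 = 1764)
O = 3122289 (O = (1764 + 3)**2 = 1767**2 = 3122289)
(m(5, L) + O)**2 = (-7 + 3122289)**2 = 3122282**2 = 9748644887524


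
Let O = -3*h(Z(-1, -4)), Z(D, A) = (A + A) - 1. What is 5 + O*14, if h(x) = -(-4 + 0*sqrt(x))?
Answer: -163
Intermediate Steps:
Z(D, A) = -1 + 2*A (Z(D, A) = 2*A - 1 = -1 + 2*A)
h(x) = 4 (h(x) = -(-4 + 0) = -1*(-4) = 4)
O = -12 (O = -3*4 = -12)
5 + O*14 = 5 - 12*14 = 5 - 168 = -163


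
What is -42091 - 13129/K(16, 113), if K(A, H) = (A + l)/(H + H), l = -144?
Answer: -1210247/64 ≈ -18910.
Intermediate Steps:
K(A, H) = (-144 + A)/(2*H) (K(A, H) = (A - 144)/(H + H) = (-144 + A)/((2*H)) = (-144 + A)*(1/(2*H)) = (-144 + A)/(2*H))
-42091 - 13129/K(16, 113) = -42091 - 13129*226/(-144 + 16) = -42091 - 13129/((1/2)*(1/113)*(-128)) = -42091 - 13129/(-64/113) = -42091 - 13129*(-113/64) = -42091 + 1483577/64 = -1210247/64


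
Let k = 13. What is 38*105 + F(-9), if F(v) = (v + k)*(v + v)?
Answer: 3918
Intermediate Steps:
F(v) = 2*v*(13 + v) (F(v) = (v + 13)*(v + v) = (13 + v)*(2*v) = 2*v*(13 + v))
38*105 + F(-9) = 38*105 + 2*(-9)*(13 - 9) = 3990 + 2*(-9)*4 = 3990 - 72 = 3918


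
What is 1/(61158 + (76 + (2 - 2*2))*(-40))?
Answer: 1/58198 ≈ 1.7183e-5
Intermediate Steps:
1/(61158 + (76 + (2 - 2*2))*(-40)) = 1/(61158 + (76 + (2 - 4))*(-40)) = 1/(61158 + (76 - 2)*(-40)) = 1/(61158 + 74*(-40)) = 1/(61158 - 2960) = 1/58198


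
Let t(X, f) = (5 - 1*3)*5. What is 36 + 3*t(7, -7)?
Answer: 66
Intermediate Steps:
t(X, f) = 10 (t(X, f) = (5 - 3)*5 = 2*5 = 10)
36 + 3*t(7, -7) = 36 + 3*10 = 36 + 30 = 66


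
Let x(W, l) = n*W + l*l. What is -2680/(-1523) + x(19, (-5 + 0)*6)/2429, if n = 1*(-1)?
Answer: 7851483/3699367 ≈ 2.1224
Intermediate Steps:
n = -1
x(W, l) = l**2 - W (x(W, l) = -W + l*l = -W + l**2 = l**2 - W)
-2680/(-1523) + x(19, (-5 + 0)*6)/2429 = -2680/(-1523) + (((-5 + 0)*6)**2 - 1*19)/2429 = -2680*(-1/1523) + ((-5*6)**2 - 19)*(1/2429) = 2680/1523 + ((-30)**2 - 19)*(1/2429) = 2680/1523 + (900 - 19)*(1/2429) = 2680/1523 + 881*(1/2429) = 2680/1523 + 881/2429 = 7851483/3699367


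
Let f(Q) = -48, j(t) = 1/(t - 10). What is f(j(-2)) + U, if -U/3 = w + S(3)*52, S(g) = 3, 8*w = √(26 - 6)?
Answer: -516 - 3*√5/4 ≈ -517.68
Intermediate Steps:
w = √5/4 (w = √(26 - 6)/8 = √20/8 = (2*√5)/8 = √5/4 ≈ 0.55902)
j(t) = 1/(-10 + t)
U = -468 - 3*√5/4 (U = -3*(√5/4 + 3*52) = -3*(√5/4 + 156) = -3*(156 + √5/4) = -468 - 3*√5/4 ≈ -469.68)
f(j(-2)) + U = -48 + (-468 - 3*√5/4) = -516 - 3*√5/4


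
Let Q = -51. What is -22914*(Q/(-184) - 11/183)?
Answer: -27913071/5612 ≈ -4973.8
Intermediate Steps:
-22914*(Q/(-184) - 11/183) = -22914*(-51/(-184) - 11/183) = -22914*(-51*(-1/184) - 11*1/183) = -22914*(51/184 - 11/183) = -22914*7309/33672 = -27913071/5612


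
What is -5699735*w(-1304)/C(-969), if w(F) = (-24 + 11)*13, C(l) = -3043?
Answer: -963255215/3043 ≈ -3.1655e+5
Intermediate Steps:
w(F) = -169 (w(F) = -13*13 = -169)
-5699735*w(-1304)/C(-969) = -5699735/((-3043/(-169))) = -5699735/((-3043*(-1/169))) = -5699735/3043/169 = -5699735*169/3043 = -963255215/3043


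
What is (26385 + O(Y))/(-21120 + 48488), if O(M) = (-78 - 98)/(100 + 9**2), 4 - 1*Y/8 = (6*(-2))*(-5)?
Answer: 4775509/4953608 ≈ 0.96405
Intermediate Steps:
Y = -448 (Y = 32 - 8*6*(-2)*(-5) = 32 - (-96)*(-5) = 32 - 8*60 = 32 - 480 = -448)
O(M) = -176/181 (O(M) = -176/(100 + 81) = -176/181)
(26385 + O(Y))/(-21120 + 48488) = (26385 - 176/181)/(-21120 + 48488) = (4775509/181)/27368 = (4775509/181)*(1/27368) = 4775509/4953608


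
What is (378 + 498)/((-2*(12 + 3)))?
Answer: -146/5 ≈ -29.200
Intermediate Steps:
(378 + 498)/((-2*(12 + 3))) = 876/((-2*15)) = 876/(-30) = 876*(-1/30) = -146/5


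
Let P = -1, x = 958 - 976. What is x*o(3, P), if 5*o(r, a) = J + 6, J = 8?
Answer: -252/5 ≈ -50.400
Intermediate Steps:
x = -18
o(r, a) = 14/5 (o(r, a) = (8 + 6)/5 = (⅕)*14 = 14/5)
x*o(3, P) = -18*14/5 = -252/5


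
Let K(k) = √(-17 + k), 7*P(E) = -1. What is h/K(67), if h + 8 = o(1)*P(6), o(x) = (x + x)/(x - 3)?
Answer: -11*√2/14 ≈ -1.1112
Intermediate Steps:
o(x) = 2*x/(-3 + x) (o(x) = (2*x)/(-3 + x) = 2*x/(-3 + x))
P(E) = -⅐ (P(E) = (⅐)*(-1) = -⅐)
h = -55/7 (h = -8 + (2*1/(-3 + 1))*(-⅐) = -8 + (2*1/(-2))*(-⅐) = -8 + (2*1*(-½))*(-⅐) = -8 - 1*(-⅐) = -8 + ⅐ = -55/7 ≈ -7.8571)
h/K(67) = -55/(7*√(-17 + 67)) = -55*√2/10/7 = -11*√2/14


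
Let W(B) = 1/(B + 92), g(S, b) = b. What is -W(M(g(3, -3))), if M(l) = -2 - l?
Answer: -1/93 ≈ -0.010753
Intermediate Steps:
W(B) = 1/(92 + B)
-W(M(g(3, -3))) = -1/(92 + (-2 - 1*(-3))) = -1/(92 + (-2 + 3)) = -1/(92 + 1) = -1/93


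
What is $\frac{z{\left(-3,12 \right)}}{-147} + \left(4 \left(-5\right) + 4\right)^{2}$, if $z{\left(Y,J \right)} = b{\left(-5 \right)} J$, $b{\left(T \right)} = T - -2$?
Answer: $\frac{12556}{49} \approx 256.25$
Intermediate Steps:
$b{\left(T \right)} = 2 + T$ ($b{\left(T \right)} = T + 2 = 2 + T$)
$z{\left(Y,J \right)} = - 3 J$ ($z{\left(Y,J \right)} = \left(2 - 5\right) J = - 3 J$)
$\frac{z{\left(-3,12 \right)}}{-147} + \left(4 \left(-5\right) + 4\right)^{2} = \frac{\left(-3\right) 12}{-147} + \left(4 \left(-5\right) + 4\right)^{2} = \left(- \frac{1}{147}\right) \left(-36\right) + \left(-20 + 4\right)^{2} = \frac{12}{49} + \left(-16\right)^{2} = \frac{12}{49} + 256 = \frac{12556}{49}$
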